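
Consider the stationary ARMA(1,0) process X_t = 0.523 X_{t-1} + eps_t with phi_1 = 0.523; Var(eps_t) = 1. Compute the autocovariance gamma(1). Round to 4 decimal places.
\gamma(1) = 0.7199

Multiply the model equation by X_{t-k} and take expectations. With theta_0 = psi_0 = 1 and psi_j the MA(infinity) weights, this gives
  gamma(k) - sum_i phi_i gamma(k-i) = c_k,
  c_k = sigma^2 * sum_{j=k..q} theta_j psi_{j-k}   (c_k = 0 for k > q),
using gamma(-m) = gamma(m).
Pure AR (q = 0): c_0 = sigma^2 = 1, c_k = 0 for k >= 1.
Equations for k = 0 and k = 1 (AR order 1):
  gamma(0) = phi_1 gamma(1) + c_0
  gamma(1) = phi_1 gamma(0) + c_1
Substituting the second into the first: gamma(0) (1 - phi_1^2) = c_0 + phi_1 c_1, so
  gamma(0) = c_0 / (1 - phi_1^2) = 1 / (1 - (0.523)^2) = 1 / 0.726471 = 1.376517.
  gamma(1) = phi_1 gamma(0) = (0.523)(1.376517) = 0.719919.
Therefore gamma(1) = 0.7199 (to 4 decimal places).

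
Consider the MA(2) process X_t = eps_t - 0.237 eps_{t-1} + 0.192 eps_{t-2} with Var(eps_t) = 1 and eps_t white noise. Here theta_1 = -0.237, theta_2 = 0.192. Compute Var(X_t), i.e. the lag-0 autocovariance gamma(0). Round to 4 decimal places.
\gamma(0) = 1.0930

For an MA(q) process X_t = eps_t + sum_i theta_i eps_{t-i} with
Var(eps_t) = sigma^2, the variance is
  gamma(0) = sigma^2 * (1 + sum_i theta_i^2).
  sum_i theta_i^2 = (-0.237)^2 + (0.192)^2 = 0.056169 + 0.036864 = 0.093033.
  gamma(0) = 1 * (1 + 0.093033) = 1 * 1.093033 = 1.093033, which rounds to 1.0930.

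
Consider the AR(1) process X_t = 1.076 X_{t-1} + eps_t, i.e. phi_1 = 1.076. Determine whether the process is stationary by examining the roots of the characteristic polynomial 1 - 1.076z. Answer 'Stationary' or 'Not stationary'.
\text{Not stationary}

The AR(p) characteristic polynomial is P(z) = 1 - 1.076z.
Stationarity requires all roots to lie outside the unit circle, i.e. |z| > 1 for every root.
This is linear in z: 1 + (-1.076) z = 0  =>  z = -1/(-1.076) = 0.929368,  |z| = 0.929368.
Moduli of all roots: 0.9294.
All moduli strictly greater than 1? No.
Verdict: Not stationary.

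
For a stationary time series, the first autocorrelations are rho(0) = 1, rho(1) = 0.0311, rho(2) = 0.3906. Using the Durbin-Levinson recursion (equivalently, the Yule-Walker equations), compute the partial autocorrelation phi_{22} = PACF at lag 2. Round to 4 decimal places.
\phi_{22} = 0.3900

The PACF at lag k is phi_{kk}, the last component of the solution
to the Yule-Walker system G_k phi = r_k where
  (G_k)_{ij} = rho(|i - j|), (r_k)_i = rho(i), i,j = 1..k.
Equivalently, Durbin-Levinson gives phi_{kk} iteratively:
  phi_{11} = rho(1)
  phi_{kk} = [rho(k) - sum_{j=1..k-1} phi_{k-1,j} rho(k-j)]
            / [1 - sum_{j=1..k-1} phi_{k-1,j} rho(j)],
  phi_{k,j} = phi_{k-1,j} - phi_{kk} phi_{k-1,k-j},  j = 1..k-1.
Step k = 1:
  phi_11 = rho(1) = 0.0311.
Step k = 2:
  phi_22 = [rho(2) - phi_11 rho(1)] / [1 - phi_11 rho(1)] = [0.3906 - (0.0311)(0.0311)] / [1 - (0.0311)(0.0311)]
         = 0.38963279 / 0.99903279 = 0.39.
Therefore phi_{22} = 0.3900.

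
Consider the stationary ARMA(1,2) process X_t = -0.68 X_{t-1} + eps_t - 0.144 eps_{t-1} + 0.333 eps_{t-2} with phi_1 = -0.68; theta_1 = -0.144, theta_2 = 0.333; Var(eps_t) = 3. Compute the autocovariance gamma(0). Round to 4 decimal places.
\gamma(0) = 9.4902

Multiply the model equation by X_{t-k} and take expectations. With theta_0 = psi_0 = 1 and psi_j the MA(infinity) weights, this gives
  gamma(k) - sum_i phi_i gamma(k-i) = c_k,
  c_k = sigma^2 * sum_{j=k..q} theta_j psi_{j-k}   (c_k = 0 for k > q),
using gamma(-m) = gamma(m).
psi-weights needed (psi_j = theta_j + sum_i phi_i psi_{j-i}):
  psi_1 = theta_1 + phi_1 = -0.144 + (-0.68) = -0.824
  psi_2 = theta_2 + phi_1 psi_1 = 0.333 + (-0.68)(-0.824) = 0.89332
Right-hand sides:
  c_0 = sigma^2 (1 + theta_1 psi_1 + theta_2 psi_2) = 3 * (1 + (-0.144)(-0.824) + (0.333)(0.89332)) = 3 * 1.416132 = 4.248395
  c_1 = sigma^2 (theta_1 + theta_2 psi_1) = 3 * (-0.144 + (0.333)(-0.824)) = -1.255176
  c_2 = sigma^2 theta_2 = 3 * (0.333) = 0.999
Equations for k = 0 and k = 1 (AR order 1):
  gamma(0) = phi_1 gamma(1) + c_0
  gamma(1) = phi_1 gamma(0) + c_1
Substituting the second into the first: gamma(0) (1 - phi_1^2) = c_0 + phi_1 c_1, so
  gamma(0) = (c_0 + phi_1 c_1) / (1 - phi_1^2) = (4.248395 + (-0.68)(-1.255176)) / (1 - (-0.68)^2) = 5.101914 / 0.5376 = 9.490168.
Therefore gamma(0) = 9.4902 (to 4 decimal places).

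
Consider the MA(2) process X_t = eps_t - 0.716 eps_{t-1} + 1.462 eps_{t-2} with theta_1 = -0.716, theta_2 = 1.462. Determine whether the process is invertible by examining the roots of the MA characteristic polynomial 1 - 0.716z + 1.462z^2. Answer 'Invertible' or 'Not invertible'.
\text{Not invertible}

The MA(q) characteristic polynomial is P(z) = 1 - 0.716z + 1.462z^2.
Invertibility requires all roots to lie outside the unit circle, i.e. |z| > 1 for every root.
Set 1 + (-0.716) z + (1.462) z^2 = 0, i.e. a z^2 + b z + c = 0 with a = 1.462, b = -0.716, c = 1.
Discriminant D = b^2 - 4ac = (-0.716)^2 - 4*(1.462)*1 = 0.512656 - (5.848) = -5.335344.
D < 0, so the roots are the complex-conjugate pair z = (-b +/- i sqrt(-D)) / (2a) = 0.2449 +/- 0.79i.
For a conjugate pair |z|^2 = z * conj(z) = (product of roots) = c/a = 1/(1.462) = 0.683995, so |z| = sqrt(0.683995) = 0.827 for both roots.
Moduli of all roots: 0.8270, 0.8270.
All moduli strictly greater than 1? No.
Verdict: Not invertible.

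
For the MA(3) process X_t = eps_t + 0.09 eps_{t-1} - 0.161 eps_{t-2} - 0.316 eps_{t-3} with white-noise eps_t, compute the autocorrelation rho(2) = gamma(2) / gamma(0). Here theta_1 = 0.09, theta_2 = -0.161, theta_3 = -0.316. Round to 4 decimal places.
\rho(2) = -0.1671

For an MA(q) process with theta_0 = 1, the autocovariance is
  gamma(k) = sigma^2 * sum_{i=0..q-k} theta_i * theta_{i+k},
and rho(k) = gamma(k) / gamma(0). Sigma^2 cancels.
  numerator   = (1)*(-0.161) + (0.09)*(-0.316) = -0.18944.
  denominator = (1)^2 + (0.09)^2 + (-0.161)^2 + (-0.316)^2 = 1.133877.
  rho(2) = -0.18944 / 1.133877 = -0.1671.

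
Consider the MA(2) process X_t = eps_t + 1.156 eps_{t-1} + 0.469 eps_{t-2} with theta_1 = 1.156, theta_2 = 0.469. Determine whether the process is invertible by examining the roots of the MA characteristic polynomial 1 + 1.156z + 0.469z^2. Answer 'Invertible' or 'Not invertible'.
\text{Invertible}

The MA(q) characteristic polynomial is P(z) = 1 + 1.156z + 0.469z^2.
Invertibility requires all roots to lie outside the unit circle, i.e. |z| > 1 for every root.
Set 1 + (1.156) z + (0.469) z^2 = 0, i.e. a z^2 + b z + c = 0 with a = 0.469, b = 1.156, c = 1.
Discriminant D = b^2 - 4ac = (1.156)^2 - 4*(0.469)*1 = 1.336336 - (1.876) = -0.539664.
D < 0, so the roots are the complex-conjugate pair z = (-b +/- i sqrt(-D)) / (2a) = -1.2324 +/- 0.7832i.
For a conjugate pair |z|^2 = z * conj(z) = (product of roots) = c/a = 1/(0.469) = 2.132196, so |z| = sqrt(2.132196) = 1.4602 for both roots.
Moduli of all roots: 1.4602, 1.4602.
All moduli strictly greater than 1? Yes.
Verdict: Invertible.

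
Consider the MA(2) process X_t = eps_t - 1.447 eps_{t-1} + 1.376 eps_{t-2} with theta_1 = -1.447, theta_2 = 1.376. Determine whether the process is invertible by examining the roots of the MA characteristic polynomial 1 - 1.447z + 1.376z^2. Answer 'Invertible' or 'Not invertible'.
\text{Not invertible}

The MA(q) characteristic polynomial is P(z) = 1 - 1.447z + 1.376z^2.
Invertibility requires all roots to lie outside the unit circle, i.e. |z| > 1 for every root.
Set 1 + (-1.447) z + (1.376) z^2 = 0, i.e. a z^2 + b z + c = 0 with a = 1.376, b = -1.447, c = 1.
Discriminant D = b^2 - 4ac = (-1.447)^2 - 4*(1.376)*1 = 2.093809 - (5.504) = -3.410191.
D < 0, so the roots are the complex-conjugate pair z = (-b +/- i sqrt(-D)) / (2a) = 0.5258 +/- 0.671i.
For a conjugate pair |z|^2 = z * conj(z) = (product of roots) = c/a = 1/(1.376) = 0.726744, so |z| = sqrt(0.726744) = 0.8525 for both roots.
Moduli of all roots: 0.8525, 0.8525.
All moduli strictly greater than 1? No.
Verdict: Not invertible.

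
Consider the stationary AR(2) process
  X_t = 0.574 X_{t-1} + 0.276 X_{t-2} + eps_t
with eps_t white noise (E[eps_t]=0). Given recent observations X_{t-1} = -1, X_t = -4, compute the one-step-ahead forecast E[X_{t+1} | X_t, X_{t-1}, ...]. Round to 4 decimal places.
E[X_{t+1} \mid \mathcal F_t] = -2.5720

For an AR(p) model X_t = c + sum_i phi_i X_{t-i} + eps_t, the
one-step-ahead conditional mean is
  E[X_{t+1} | X_t, ...] = c + sum_i phi_i X_{t+1-i}.
Substitute known values:
  E[X_{t+1} | ...] = (0.574) * (-4) + (0.276) * (-1)
                   = -2.5720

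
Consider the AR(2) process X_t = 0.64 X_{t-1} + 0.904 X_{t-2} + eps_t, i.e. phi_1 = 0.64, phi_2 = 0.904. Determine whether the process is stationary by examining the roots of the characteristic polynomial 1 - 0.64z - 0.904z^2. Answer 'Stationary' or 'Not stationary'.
\text{Not stationary}

The AR(p) characteristic polynomial is P(z) = 1 - 0.64z - 0.904z^2.
Stationarity requires all roots to lie outside the unit circle, i.e. |z| > 1 for every root.
Set 1 + (-0.64) z + (-0.904) z^2 = 0, i.e. a z^2 + b z + c = 0 with a = -0.904, b = -0.64, c = 1.
Discriminant D = b^2 - 4ac = (-0.64)^2 - 4*(-0.904)*1 = 0.4096 - (-3.616) = 4.0256.
D >= 0, so the roots are real: z = (-b +/- sqrt(D)) / (2a) = (0.64 +/- 2.00639) / (-1.808).
  z_1 = (0.64 + 2.00639) / (-1.808) = -1.4637,   |z_1| = 1.4637.
  z_2 = (0.64 - 2.00639) / (-1.808) = 0.7557,   |z_2| = 0.7557.
Moduli of all roots: 1.4637, 0.7557.
All moduli strictly greater than 1? No.
Verdict: Not stationary.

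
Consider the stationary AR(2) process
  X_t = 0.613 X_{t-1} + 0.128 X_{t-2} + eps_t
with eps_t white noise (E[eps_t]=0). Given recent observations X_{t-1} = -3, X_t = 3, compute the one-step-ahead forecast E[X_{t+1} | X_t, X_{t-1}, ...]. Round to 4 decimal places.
E[X_{t+1} \mid \mathcal F_t] = 1.4550

For an AR(p) model X_t = c + sum_i phi_i X_{t-i} + eps_t, the
one-step-ahead conditional mean is
  E[X_{t+1} | X_t, ...] = c + sum_i phi_i X_{t+1-i}.
Substitute known values:
  E[X_{t+1} | ...] = (0.613) * (3) + (0.128) * (-3)
                   = 1.4550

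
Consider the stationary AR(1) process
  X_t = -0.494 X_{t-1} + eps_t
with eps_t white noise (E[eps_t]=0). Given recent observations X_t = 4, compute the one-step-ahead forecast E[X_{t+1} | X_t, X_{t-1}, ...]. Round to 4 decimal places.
E[X_{t+1} \mid \mathcal F_t] = -1.9760

For an AR(p) model X_t = c + sum_i phi_i X_{t-i} + eps_t, the
one-step-ahead conditional mean is
  E[X_{t+1} | X_t, ...] = c + sum_i phi_i X_{t+1-i}.
Substitute known values:
  E[X_{t+1} | ...] = (-0.494) * (4)
                   = -1.9760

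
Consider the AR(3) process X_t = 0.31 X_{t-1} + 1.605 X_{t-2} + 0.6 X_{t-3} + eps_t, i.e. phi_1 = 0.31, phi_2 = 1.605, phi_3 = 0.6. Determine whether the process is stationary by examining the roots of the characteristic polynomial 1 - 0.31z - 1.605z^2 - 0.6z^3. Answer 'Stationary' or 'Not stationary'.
\text{Not stationary}

The AR(p) characteristic polynomial is P(z) = 1 - 0.31z - 1.605z^2 - 0.6z^3.
Stationarity requires all roots to lie outside the unit circle, i.e. |z| > 1 for every root.
Degree 3: look for a simple real root z0 first, then factor out (1 - z/z0) and solve the remaining quadratic.
Testing z0 = -2: P(-2) = 1 + (-0.31)(-2) + (-1.605)(-2)^2 + (-0.6)(-2)^3
  = 1 + (0.62) + (-6.42) + (4.8) = 0.  So z_0 = -2 is a root, |z_0| = 2.
Divide out the factor (1 + 0.5 z) = (1 - z/z0) (since 1/z0 = -0.5):
  P(z) = (1 + 0.5 z)(1 + (-0.81) z + (-1.2) z^2)
  [check: z-coef -0.81 - (-0.5) = -0.31; z^2-coef -1.2 - (-0.5)(-0.81) = -1.605; z^3-coef -(-0.5)(-1.2) = -0.6.]
Remaining roots from the quadratic factor 1 + (-0.81) z + (-1.2) z^2:
  Set 1 + (-0.81) z + (-1.2) z^2 = 0, i.e. a z^2 + b z + c = 0 with a = -1.2, b = -0.81, c = 1.
  Discriminant D = b^2 - 4ac = (-0.81)^2 - 4*(-1.2)*1 = 0.6561 - (-4.8) = 5.4561.
  D >= 0, so the roots are real: z = (-b +/- sqrt(D)) / (2a) = (0.81 +/- 2.33583) / (-2.4).
    z_1 = (0.81 + 2.33583) / (-2.4) = -1.3108,   |z_1| = 1.3108.
    z_2 = (0.81 - 2.33583) / (-2.4) = 0.6358,   |z_2| = 0.6358.
Moduli of all roots: 2.0000, 1.3108, 0.6358.
All moduli strictly greater than 1? No.
Verdict: Not stationary.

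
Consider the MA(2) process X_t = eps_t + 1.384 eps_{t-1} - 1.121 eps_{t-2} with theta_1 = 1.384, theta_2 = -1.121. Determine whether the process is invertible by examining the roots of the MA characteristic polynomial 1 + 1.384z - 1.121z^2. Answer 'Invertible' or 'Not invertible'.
\text{Not invertible}

The MA(q) characteristic polynomial is P(z) = 1 + 1.384z - 1.121z^2.
Invertibility requires all roots to lie outside the unit circle, i.e. |z| > 1 for every root.
Set 1 + (1.384) z + (-1.121) z^2 = 0, i.e. a z^2 + b z + c = 0 with a = -1.121, b = 1.384, c = 1.
Discriminant D = b^2 - 4ac = (1.384)^2 - 4*(-1.121)*1 = 1.915456 - (-4.484) = 6.399456.
D >= 0, so the roots are real: z = (-b +/- sqrt(D)) / (2a) = (-1.384 +/- 2.529715) / (-2.242).
  z_1 = (-1.384 + 2.529715) / (-2.242) = -0.511,   |z_1| = 0.511.
  z_2 = (-1.384 - 2.529715) / (-2.242) = 1.7456,   |z_2| = 1.7456.
Moduli of all roots: 0.5110, 1.7456.
All moduli strictly greater than 1? No.
Verdict: Not invertible.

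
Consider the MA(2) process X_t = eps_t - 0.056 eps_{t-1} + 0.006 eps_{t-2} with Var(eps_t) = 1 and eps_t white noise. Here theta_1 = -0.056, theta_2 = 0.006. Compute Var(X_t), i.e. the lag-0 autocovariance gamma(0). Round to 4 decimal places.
\gamma(0) = 1.0032

For an MA(q) process X_t = eps_t + sum_i theta_i eps_{t-i} with
Var(eps_t) = sigma^2, the variance is
  gamma(0) = sigma^2 * (1 + sum_i theta_i^2).
  sum_i theta_i^2 = (-0.056)^2 + (0.006)^2 = 0.003136 + 0.000036 = 0.003172.
  gamma(0) = 1 * (1 + 0.003172) = 1 * 1.003172 = 1.003172, which rounds to 1.0032.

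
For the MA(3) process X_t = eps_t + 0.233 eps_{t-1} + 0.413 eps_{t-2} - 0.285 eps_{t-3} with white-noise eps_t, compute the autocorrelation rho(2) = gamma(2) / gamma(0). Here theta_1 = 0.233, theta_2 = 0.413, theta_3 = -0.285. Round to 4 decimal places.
\rho(2) = 0.2654

For an MA(q) process with theta_0 = 1, the autocovariance is
  gamma(k) = sigma^2 * sum_{i=0..q-k} theta_i * theta_{i+k},
and rho(k) = gamma(k) / gamma(0). Sigma^2 cancels.
  numerator   = (1)*(0.413) + (0.233)*(-0.285) = 0.346595.
  denominator = (1)^2 + (0.233)^2 + (0.413)^2 + (-0.285)^2 = 1.306083.
  rho(2) = 0.346595 / 1.306083 = 0.2654.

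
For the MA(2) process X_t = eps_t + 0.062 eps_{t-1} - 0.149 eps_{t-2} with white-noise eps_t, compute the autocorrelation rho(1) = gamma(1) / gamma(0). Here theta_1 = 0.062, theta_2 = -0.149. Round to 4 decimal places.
\rho(1) = 0.0514

For an MA(q) process with theta_0 = 1, the autocovariance is
  gamma(k) = sigma^2 * sum_{i=0..q-k} theta_i * theta_{i+k},
and rho(k) = gamma(k) / gamma(0). Sigma^2 cancels.
  numerator   = (1)*(0.062) + (0.062)*(-0.149) = 0.052762.
  denominator = (1)^2 + (0.062)^2 + (-0.149)^2 = 1.026045.
  rho(1) = 0.052762 / 1.026045 = 0.0514.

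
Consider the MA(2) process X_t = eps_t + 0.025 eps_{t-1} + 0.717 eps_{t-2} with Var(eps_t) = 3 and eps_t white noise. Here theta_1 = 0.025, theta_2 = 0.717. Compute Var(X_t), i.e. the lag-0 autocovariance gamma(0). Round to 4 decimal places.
\gamma(0) = 4.5441

For an MA(q) process X_t = eps_t + sum_i theta_i eps_{t-i} with
Var(eps_t) = sigma^2, the variance is
  gamma(0) = sigma^2 * (1 + sum_i theta_i^2).
  sum_i theta_i^2 = (0.025)^2 + (0.717)^2 = 0.000625 + 0.514089 = 0.514714.
  gamma(0) = 3 * (1 + 0.514714) = 3 * 1.514714 = 4.544142, which rounds to 4.5441.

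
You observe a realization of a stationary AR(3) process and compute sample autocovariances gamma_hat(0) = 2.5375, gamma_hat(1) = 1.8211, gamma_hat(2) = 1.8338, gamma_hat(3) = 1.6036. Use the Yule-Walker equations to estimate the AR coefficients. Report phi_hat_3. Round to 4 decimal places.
\hat\phi_{3} = 0.0710

The Yule-Walker equations for an AR(p) process read, in matrix form,
  Gamma_p phi = r_p,   with   (Gamma_p)_{ij} = gamma(|i - j|),
                       (r_p)_i = gamma(i),   i,j = 1..p.
Substitute the sample gammas (Toeplitz matrix and right-hand side of size 3):
  Gamma_p = [[2.5375, 1.8211, 1.8338], [1.8211, 2.5375, 1.8211], [1.8338, 1.8211, 2.5375]]
  r_p     = [1.8211, 1.8338, 1.6036]
Written out (R1..R3):
  (R1) 2.5375 phi_1 + 1.8211 phi_2 + 1.8338 phi_3 = 1.8211
  (R2) 1.8211 phi_1 + 2.5375 phi_2 + 1.8211 phi_3 = 1.8338
  (R3) 1.8338 phi_1 + 1.8211 phi_2 + 2.5375 phi_3 = 1.6036
Gaussian elimination:
  R2 <- R2 - (1.8211/2.5375) R1 = R2 - (0.717675) R1:  1.230542 phi_2 + 0.505028 phi_3 = 0.526842
  R3 <- R3 - (1.8338/2.5375) R1 = R3 - (0.72268) R1:  0.505028 phi_2 + 1.21225 phi_3 = 0.287528
  R3 <- R3 - (0.505028/1.230542) R2 = R3 - (0.410411) R2:  1.004981 phi_3 = 0.071306
Back-substitution:
  phi_hat_3 = 0.071306 / 1.004981 = 0.070953
  phi_hat_2 = (0.526842 - (0.505028)(0.070953)) / 1.230542 = 0.399019
  phi_hat_1 = (1.8211 - (1.8211)(0.399019) - (1.8338)(0.070953)) / 2.5375 = 0.380033
So phi_hat = [0.3800, 0.3990, 0.0710].
Therefore phi_hat_3 = 0.0710.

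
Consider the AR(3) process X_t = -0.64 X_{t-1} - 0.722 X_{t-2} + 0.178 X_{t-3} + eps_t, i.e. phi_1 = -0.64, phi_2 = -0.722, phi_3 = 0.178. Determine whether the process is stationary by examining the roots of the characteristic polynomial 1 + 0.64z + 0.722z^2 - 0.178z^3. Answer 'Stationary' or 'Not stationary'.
\text{Stationary}

The AR(p) characteristic polynomial is P(z) = 1 + 0.64z + 0.722z^2 - 0.178z^3.
Stationarity requires all roots to lie outside the unit circle, i.e. |z| > 1 for every root.
Degree 3: look for a simple real root z0 first, then factor out (1 - z/z0) and solve the remaining quadratic.
Testing z0 = 5: P(5) = 1 + (0.64)(5) + (0.722)(5)^2 + (-0.178)(5)^3
  = 1 + (3.2) + (18.05) + (-22.25) = 0.  So z_0 = 5 is a root, |z_0| = 5.
Divide out the factor (1 - 0.2 z) = (1 - z/z0) (since 1/z0 = 0.2):
  P(z) = (1 - 0.2 z)(1 + (0.84) z + (0.89) z^2)
  [check: z-coef 0.84 - (0.2) = 0.64; z^2-coef 0.89 - (0.2)(0.84) = 0.722; z^3-coef -(0.2)(0.89) = -0.178.]
Remaining roots from the quadratic factor 1 + (0.84) z + (0.89) z^2:
  Set 1 + (0.84) z + (0.89) z^2 = 0, i.e. a z^2 + b z + c = 0 with a = 0.89, b = 0.84, c = 1.
  Discriminant D = b^2 - 4ac = (0.84)^2 - 4*(0.89)*1 = 0.7056 - (3.56) = -2.8544.
  D < 0, so the roots are the complex-conjugate pair z = (-b +/- i sqrt(-D)) / (2a) = -0.4719 +/- 0.9492i.
  For a conjugate pair |z|^2 = z * conj(z) = (product of roots) = c/a = 1/(0.89) = 1.123596, so |z| = sqrt(1.123596) = 1.06 for both roots.
Moduli of all roots: 5.0000, 1.0600, 1.0600.
All moduli strictly greater than 1? Yes.
Verdict: Stationary.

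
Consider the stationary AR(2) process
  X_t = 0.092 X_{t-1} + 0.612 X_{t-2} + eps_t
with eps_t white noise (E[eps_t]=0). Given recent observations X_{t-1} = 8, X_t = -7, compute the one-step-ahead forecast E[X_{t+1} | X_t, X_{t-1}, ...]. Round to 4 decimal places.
E[X_{t+1} \mid \mathcal F_t] = 4.2520

For an AR(p) model X_t = c + sum_i phi_i X_{t-i} + eps_t, the
one-step-ahead conditional mean is
  E[X_{t+1} | X_t, ...] = c + sum_i phi_i X_{t+1-i}.
Substitute known values:
  E[X_{t+1} | ...] = (0.092) * (-7) + (0.612) * (8)
                   = 4.2520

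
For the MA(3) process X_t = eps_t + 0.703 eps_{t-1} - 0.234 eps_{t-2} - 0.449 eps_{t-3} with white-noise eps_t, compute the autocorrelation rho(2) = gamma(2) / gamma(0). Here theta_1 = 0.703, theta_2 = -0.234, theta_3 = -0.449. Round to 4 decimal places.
\rho(2) = -0.3140

For an MA(q) process with theta_0 = 1, the autocovariance is
  gamma(k) = sigma^2 * sum_{i=0..q-k} theta_i * theta_{i+k},
and rho(k) = gamma(k) / gamma(0). Sigma^2 cancels.
  numerator   = (1)*(-0.234) + (0.703)*(-0.449) = -0.549647.
  denominator = (1)^2 + (0.703)^2 + (-0.234)^2 + (-0.449)^2 = 1.750566.
  rho(2) = -0.549647 / 1.750566 = -0.3140.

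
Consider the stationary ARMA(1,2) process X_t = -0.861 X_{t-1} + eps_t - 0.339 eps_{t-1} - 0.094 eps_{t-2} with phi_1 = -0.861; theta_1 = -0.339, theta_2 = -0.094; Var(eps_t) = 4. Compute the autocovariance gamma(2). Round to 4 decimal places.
\gamma(2) = 17.7500

Multiply the model equation by X_{t-k} and take expectations. With theta_0 = psi_0 = 1 and psi_j the MA(infinity) weights, this gives
  gamma(k) - sum_i phi_i gamma(k-i) = c_k,
  c_k = sigma^2 * sum_{j=k..q} theta_j psi_{j-k}   (c_k = 0 for k > q),
using gamma(-m) = gamma(m).
psi-weights needed (psi_j = theta_j + sum_i phi_i psi_{j-i}):
  psi_1 = theta_1 + phi_1 = -0.339 + (-0.861) = -1.2
  psi_2 = theta_2 + phi_1 psi_1 = -0.094 + (-0.861)(-1.2) = 0.9392
Right-hand sides:
  c_0 = sigma^2 (1 + theta_1 psi_1 + theta_2 psi_2) = 4 * (1 + (-0.339)(-1.2) + (-0.094)(0.9392)) = 4 * 1.318515 = 5.274061
  c_1 = sigma^2 (theta_1 + theta_2 psi_1) = 4 * (-0.339 + (-0.094)(-1.2)) = -0.9048
  c_2 = sigma^2 theta_2 = 4 * (-0.094) = -0.376
Equations for k = 0 and k = 1 (AR order 1):
  gamma(0) = phi_1 gamma(1) + c_0
  gamma(1) = phi_1 gamma(0) + c_1
Substituting the second into the first: gamma(0) (1 - phi_1^2) = c_0 + phi_1 c_1, so
  gamma(0) = (c_0 + phi_1 c_1) / (1 - phi_1^2) = (5.274061 + (-0.861)(-0.9048)) / (1 - (-0.861)^2) = 6.053094 / 0.258679 = 23.400019.
  gamma(1) = phi_1 gamma(0) + c_1 = (-0.861)(23.400019) + (-0.9048) = -21.052217.
For k = 2: gamma(2) = phi_1 gamma(1) + c_2
  = (-0.861)(-21.052217) + (-0.376) = 17.749959.
Therefore gamma(2) = 17.7500 (to 4 decimal places).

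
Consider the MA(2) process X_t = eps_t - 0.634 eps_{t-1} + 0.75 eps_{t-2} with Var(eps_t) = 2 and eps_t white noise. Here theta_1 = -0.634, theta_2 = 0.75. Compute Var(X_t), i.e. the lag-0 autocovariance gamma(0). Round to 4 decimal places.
\gamma(0) = 3.9289

For an MA(q) process X_t = eps_t + sum_i theta_i eps_{t-i} with
Var(eps_t) = sigma^2, the variance is
  gamma(0) = sigma^2 * (1 + sum_i theta_i^2).
  sum_i theta_i^2 = (-0.634)^2 + (0.75)^2 = 0.401956 + 0.5625 = 0.964456.
  gamma(0) = 2 * (1 + 0.964456) = 2 * 1.964456 = 3.928912, which rounds to 3.9289.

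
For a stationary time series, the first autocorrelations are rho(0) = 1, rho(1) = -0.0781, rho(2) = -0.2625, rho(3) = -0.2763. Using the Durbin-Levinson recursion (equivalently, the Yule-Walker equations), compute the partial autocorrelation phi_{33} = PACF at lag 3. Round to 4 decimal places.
\phi_{33} = -0.3511

The PACF at lag k is phi_{kk}, the last component of the solution
to the Yule-Walker system G_k phi = r_k where
  (G_k)_{ij} = rho(|i - j|), (r_k)_i = rho(i), i,j = 1..k.
Equivalently, Durbin-Levinson gives phi_{kk} iteratively:
  phi_{11} = rho(1)
  phi_{kk} = [rho(k) - sum_{j=1..k-1} phi_{k-1,j} rho(k-j)]
            / [1 - sum_{j=1..k-1} phi_{k-1,j} rho(j)],
  phi_{k,j} = phi_{k-1,j} - phi_{kk} phi_{k-1,k-j},  j = 1..k-1.
Step k = 1:
  phi_11 = rho(1) = -0.0781.
Step k = 2:
  phi_22 = [rho(2) - phi_11 rho(1)] / [1 - phi_11 rho(1)] = [-0.2625 - (-0.0781)(-0.0781)] / [1 - (-0.0781)(-0.0781)]
         = -0.26859961 / 0.99390039 = -0.270248.
  Update: phi_21 = phi_11 - phi_22 phi_11 = -0.0781 - (-0.270248)(-0.0781) = -0.099206.
Step k = 3:
  phi_33 = [rho(3) - phi_21 rho(2) - phi_22 rho(1)] / [1 - phi_21 rho(1) - phi_22 rho(2)]
    numerator   = -0.2763 - (-0.099206)(-0.2625) - (-0.270248)(-0.0781) = -0.32344804
    denominator = 1 - (-0.099206)(-0.0781) - (-0.270248)(-0.2625) = 0.92131188
  phi_33 = -0.32344804 / 0.92131188 = -0.3511.
Therefore phi_{33} = -0.3511.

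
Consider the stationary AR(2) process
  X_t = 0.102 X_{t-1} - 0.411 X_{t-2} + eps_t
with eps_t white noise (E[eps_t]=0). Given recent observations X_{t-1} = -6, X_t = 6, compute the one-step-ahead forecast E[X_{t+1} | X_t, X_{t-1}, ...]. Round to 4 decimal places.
E[X_{t+1} \mid \mathcal F_t] = 3.0780

For an AR(p) model X_t = c + sum_i phi_i X_{t-i} + eps_t, the
one-step-ahead conditional mean is
  E[X_{t+1} | X_t, ...] = c + sum_i phi_i X_{t+1-i}.
Substitute known values:
  E[X_{t+1} | ...] = (0.102) * (6) + (-0.411) * (-6)
                   = 3.0780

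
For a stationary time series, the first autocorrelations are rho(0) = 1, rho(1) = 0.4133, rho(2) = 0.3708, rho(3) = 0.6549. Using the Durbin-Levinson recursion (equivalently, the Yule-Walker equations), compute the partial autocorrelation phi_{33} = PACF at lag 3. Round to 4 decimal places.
\phi_{33} = 0.5620

The PACF at lag k is phi_{kk}, the last component of the solution
to the Yule-Walker system G_k phi = r_k where
  (G_k)_{ij} = rho(|i - j|), (r_k)_i = rho(i), i,j = 1..k.
Equivalently, Durbin-Levinson gives phi_{kk} iteratively:
  phi_{11} = rho(1)
  phi_{kk} = [rho(k) - sum_{j=1..k-1} phi_{k-1,j} rho(k-j)]
            / [1 - sum_{j=1..k-1} phi_{k-1,j} rho(j)],
  phi_{k,j} = phi_{k-1,j} - phi_{kk} phi_{k-1,k-j},  j = 1..k-1.
Step k = 1:
  phi_11 = rho(1) = 0.4133.
Step k = 2:
  phi_22 = [rho(2) - phi_11 rho(1)] / [1 - phi_11 rho(1)] = [0.3708 - (0.4133)(0.4133)] / [1 - (0.4133)(0.4133)]
         = 0.19998311 / 0.82918311 = 0.241181.
  Update: phi_21 = phi_11 - phi_22 phi_11 = 0.4133 - (0.241181)(0.4133) = 0.31362.
Step k = 3:
  phi_33 = [rho(3) - phi_21 rho(2) - phi_22 rho(1)] / [1 - phi_21 rho(1) - phi_22 rho(2)]
    numerator   = 0.6549 - (0.31362)(0.3708) - (0.241181)(0.4133) = 0.43892967
    denominator = 1 - (0.31362)(0.4133) - (0.241181)(0.3708) = 0.78095101
  phi_33 = 0.43892967 / 0.78095101 = 0.562.
Therefore phi_{33} = 0.5620.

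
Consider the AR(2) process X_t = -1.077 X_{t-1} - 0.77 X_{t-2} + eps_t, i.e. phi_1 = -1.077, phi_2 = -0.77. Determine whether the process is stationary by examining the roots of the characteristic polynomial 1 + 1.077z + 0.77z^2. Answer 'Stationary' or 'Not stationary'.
\text{Stationary}

The AR(p) characteristic polynomial is P(z) = 1 + 1.077z + 0.77z^2.
Stationarity requires all roots to lie outside the unit circle, i.e. |z| > 1 for every root.
Set 1 + (1.077) z + (0.77) z^2 = 0, i.e. a z^2 + b z + c = 0 with a = 0.77, b = 1.077, c = 1.
Discriminant D = b^2 - 4ac = (1.077)^2 - 4*(0.77)*1 = 1.159929 - (3.08) = -1.920071.
D < 0, so the roots are the complex-conjugate pair z = (-b +/- i sqrt(-D)) / (2a) = -0.6994 +/- 0.8998i.
For a conjugate pair |z|^2 = z * conj(z) = (product of roots) = c/a = 1/(0.77) = 1.298701, so |z| = sqrt(1.298701) = 1.1396 for both roots.
Moduli of all roots: 1.1396, 1.1396.
All moduli strictly greater than 1? Yes.
Verdict: Stationary.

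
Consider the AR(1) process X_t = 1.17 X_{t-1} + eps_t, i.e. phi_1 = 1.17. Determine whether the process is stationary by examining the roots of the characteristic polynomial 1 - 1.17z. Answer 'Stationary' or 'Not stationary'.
\text{Not stationary}

The AR(p) characteristic polynomial is P(z) = 1 - 1.17z.
Stationarity requires all roots to lie outside the unit circle, i.e. |z| > 1 for every root.
This is linear in z: 1 + (-1.17) z = 0  =>  z = -1/(-1.17) = 0.854701,  |z| = 0.854701.
Moduli of all roots: 0.8547.
All moduli strictly greater than 1? No.
Verdict: Not stationary.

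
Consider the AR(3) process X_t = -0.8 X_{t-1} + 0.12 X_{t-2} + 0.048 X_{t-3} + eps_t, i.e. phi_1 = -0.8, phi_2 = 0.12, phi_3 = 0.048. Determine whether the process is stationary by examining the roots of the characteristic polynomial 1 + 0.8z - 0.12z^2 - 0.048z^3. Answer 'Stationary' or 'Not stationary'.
\text{Stationary}

The AR(p) characteristic polynomial is P(z) = 1 + 0.8z - 0.12z^2 - 0.048z^3.
Stationarity requires all roots to lie outside the unit circle, i.e. |z| > 1 for every root.
Degree 3: look for a simple real root z0 first, then factor out (1 - z/z0) and solve the remaining quadratic.
Testing z0 = -5: P(-5) = 1 + (0.8)(-5) + (-0.12)(-5)^2 + (-0.048)(-5)^3
  = 1 + (-4) + (-3) + (6) = 0.  So z_0 = -5 is a root, |z_0| = 5.
Divide out the factor (1 + 0.2 z) = (1 - z/z0) (since 1/z0 = -0.2):
  P(z) = (1 + 0.2 z)(1 + (0.6) z + (-0.24) z^2)
  [check: z-coef 0.6 - (-0.2) = 0.8; z^2-coef -0.24 - (-0.2)(0.6) = -0.12; z^3-coef -(-0.2)(-0.24) = -0.048.]
Remaining roots from the quadratic factor 1 + (0.6) z + (-0.24) z^2:
  Set 1 + (0.6) z + (-0.24) z^2 = 0, i.e. a z^2 + b z + c = 0 with a = -0.24, b = 0.6, c = 1.
  Discriminant D = b^2 - 4ac = (0.6)^2 - 4*(-0.24)*1 = 0.36 - (-0.96) = 1.32.
  D >= 0, so the roots are real: z = (-b +/- sqrt(D)) / (2a) = (-0.6 +/- 1.148913) / (-0.48).
    z_1 = (-0.6 + 1.148913) / (-0.48) = -1.1436,   |z_1| = 1.1436.
    z_2 = (-0.6 - 1.148913) / (-0.48) = 3.6436,   |z_2| = 3.6436.
Moduli of all roots: 5.0000, 1.1436, 3.6436.
All moduli strictly greater than 1? Yes.
Verdict: Stationary.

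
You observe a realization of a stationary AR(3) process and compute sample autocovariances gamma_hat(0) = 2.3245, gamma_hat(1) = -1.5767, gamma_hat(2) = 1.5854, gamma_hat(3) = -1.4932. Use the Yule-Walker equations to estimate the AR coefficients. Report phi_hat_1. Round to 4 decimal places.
\hat\phi_{1} = -0.3160

The Yule-Walker equations for an AR(p) process read, in matrix form,
  Gamma_p phi = r_p,   with   (Gamma_p)_{ij} = gamma(|i - j|),
                       (r_p)_i = gamma(i),   i,j = 1..p.
Substitute the sample gammas (Toeplitz matrix and right-hand side of size 3):
  Gamma_p = [[2.3245, -1.5767, 1.5854], [-1.5767, 2.3245, -1.5767], [1.5854, -1.5767, 2.3245]]
  r_p     = [-1.5767, 1.5854, -1.4932]
Written out (R1..R3):
  (R1) 2.3245 phi_1 - 1.5767 phi_2 + 1.5854 phi_3 = -1.5767
  (R2) -1.5767 phi_1 + 2.3245 phi_2 - 1.5767 phi_3 = 1.5854
  (R3) 1.5854 phi_1 - 1.5767 phi_2 + 2.3245 phi_3 = -1.4932
Gaussian elimination:
  R2 <- R2 - (-1.5767/2.3245) R1 = R2 - (-0.678296) R1:  1.25503 phi_2 - 0.501329 phi_3 = 0.51593
  R3 <- R3 - (1.5854/2.3245) R1 = R3 - (0.682039) R1:  -0.501329 phi_2 + 1.243195 phi_3 = -0.417829
  R3 <- R3 - (-0.501329/1.25503) R2 = R3 - (-0.399456) R2:  1.042936 phi_3 = -0.211738
Back-substitution:
  phi_hat_3 = -0.211738 / 1.042936 = -0.203021
  phi_hat_2 = (0.51593 - (-0.501329)(-0.203021)) / 1.25503 = 0.329992
  phi_hat_1 = (-1.5767 - (-1.5767)(0.329992) - (1.5854)(-0.203021)) / 2.3245 = -0.315996
So phi_hat = [-0.3160, 0.3300, -0.2030].
Therefore phi_hat_1 = -0.3160.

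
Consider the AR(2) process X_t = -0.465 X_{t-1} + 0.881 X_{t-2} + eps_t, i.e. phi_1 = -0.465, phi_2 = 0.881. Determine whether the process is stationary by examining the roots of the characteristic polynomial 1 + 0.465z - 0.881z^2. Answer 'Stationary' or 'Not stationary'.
\text{Not stationary}

The AR(p) characteristic polynomial is P(z) = 1 + 0.465z - 0.881z^2.
Stationarity requires all roots to lie outside the unit circle, i.e. |z| > 1 for every root.
Set 1 + (0.465) z + (-0.881) z^2 = 0, i.e. a z^2 + b z + c = 0 with a = -0.881, b = 0.465, c = 1.
Discriminant D = b^2 - 4ac = (0.465)^2 - 4*(-0.881)*1 = 0.216225 - (-3.524) = 3.740225.
D >= 0, so the roots are real: z = (-b +/- sqrt(D)) / (2a) = (-0.465 +/- 1.933966) / (-1.762).
  z_1 = (-0.465 + 1.933966) / (-1.762) = -0.8337,   |z_1| = 0.8337.
  z_2 = (-0.465 - 1.933966) / (-1.762) = 1.3615,   |z_2| = 1.3615.
Moduli of all roots: 0.8337, 1.3615.
All moduli strictly greater than 1? No.
Verdict: Not stationary.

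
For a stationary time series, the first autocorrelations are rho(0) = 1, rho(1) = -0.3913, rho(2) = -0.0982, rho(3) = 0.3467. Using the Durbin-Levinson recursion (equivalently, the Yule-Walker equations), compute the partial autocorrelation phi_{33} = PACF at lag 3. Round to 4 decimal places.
\phi_{33} = 0.2340

The PACF at lag k is phi_{kk}, the last component of the solution
to the Yule-Walker system G_k phi = r_k where
  (G_k)_{ij} = rho(|i - j|), (r_k)_i = rho(i), i,j = 1..k.
Equivalently, Durbin-Levinson gives phi_{kk} iteratively:
  phi_{11} = rho(1)
  phi_{kk} = [rho(k) - sum_{j=1..k-1} phi_{k-1,j} rho(k-j)]
            / [1 - sum_{j=1..k-1} phi_{k-1,j} rho(j)],
  phi_{k,j} = phi_{k-1,j} - phi_{kk} phi_{k-1,k-j},  j = 1..k-1.
Step k = 1:
  phi_11 = rho(1) = -0.3913.
Step k = 2:
  phi_22 = [rho(2) - phi_11 rho(1)] / [1 - phi_11 rho(1)] = [-0.0982 - (-0.3913)(-0.3913)] / [1 - (-0.3913)(-0.3913)]
         = -0.25131569 / 0.84688431 = -0.296753.
  Update: phi_21 = phi_11 - phi_22 phi_11 = -0.3913 - (-0.296753)(-0.3913) = -0.50742.
Step k = 3:
  phi_33 = [rho(3) - phi_21 rho(2) - phi_22 rho(1)] / [1 - phi_21 rho(1) - phi_22 rho(2)]
    numerator   = 0.3467 - (-0.50742)(-0.0982) - (-0.296753)(-0.3913) = 0.18075184
    denominator = 1 - (-0.50742)(-0.3913) - (-0.296753)(-0.0982) = 0.77230556
  phi_33 = 0.18075184 / 0.77230556 = 0.234.
Therefore phi_{33} = 0.2340.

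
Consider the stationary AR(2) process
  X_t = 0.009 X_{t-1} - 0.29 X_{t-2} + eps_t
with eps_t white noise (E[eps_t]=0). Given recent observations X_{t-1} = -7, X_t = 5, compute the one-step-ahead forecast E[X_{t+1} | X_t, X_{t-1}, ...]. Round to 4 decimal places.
E[X_{t+1} \mid \mathcal F_t] = 2.0750

For an AR(p) model X_t = c + sum_i phi_i X_{t-i} + eps_t, the
one-step-ahead conditional mean is
  E[X_{t+1} | X_t, ...] = c + sum_i phi_i X_{t+1-i}.
Substitute known values:
  E[X_{t+1} | ...] = (0.009) * (5) + (-0.29) * (-7)
                   = 2.0750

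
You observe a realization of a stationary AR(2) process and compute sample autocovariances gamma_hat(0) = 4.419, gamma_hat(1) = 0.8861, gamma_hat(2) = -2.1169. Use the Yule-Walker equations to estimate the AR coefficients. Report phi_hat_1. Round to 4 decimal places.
\hat\phi_{1} = 0.3090

The Yule-Walker equations for an AR(p) process read, in matrix form,
  Gamma_p phi = r_p,   with   (Gamma_p)_{ij} = gamma(|i - j|),
                       (r_p)_i = gamma(i),   i,j = 1..p.
Substitute the sample gammas (Toeplitz matrix and right-hand side of size 2):
  Gamma_p = [[4.419, 0.8861], [0.8861, 4.419]]
  r_p     = [0.8861, -2.1169]
Written out:
  4.419 phi_1 + 0.8861 phi_2 = 0.8861
  0.8861 phi_1 + 4.419 phi_2 = -2.1169
Solve by Cramer's rule:
  det = gamma(0)^2 - gamma(1)^2 = (4.419)^2 - (0.8861)^2 = 19.527561 - 0.78517321 = 18.74238779
  phi_hat_1 = [gamma(1) gamma(0) - gamma(1) gamma(2)] / det = [(0.8861)(4.419) - (0.8861)(-2.1169)] / 18.74238779 = 5.79146099 / 18.74238779 = 0.309
  phi_hat_2 = [gamma(0) gamma(2) - gamma(1)^2] / det = [(4.419)(-2.1169) - (0.8861)^2] / 18.74238779 = -10.13975431 / 18.74238779 = -0.541
So phi_hat = [0.3090, -0.5410].
Therefore phi_hat_1 = 0.3090.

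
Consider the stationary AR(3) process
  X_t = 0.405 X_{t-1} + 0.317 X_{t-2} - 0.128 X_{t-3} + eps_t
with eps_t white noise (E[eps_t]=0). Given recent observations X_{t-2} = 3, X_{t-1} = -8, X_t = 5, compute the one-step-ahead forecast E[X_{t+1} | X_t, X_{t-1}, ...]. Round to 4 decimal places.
E[X_{t+1} \mid \mathcal F_t] = -0.8950

For an AR(p) model X_t = c + sum_i phi_i X_{t-i} + eps_t, the
one-step-ahead conditional mean is
  E[X_{t+1} | X_t, ...] = c + sum_i phi_i X_{t+1-i}.
Substitute known values:
  E[X_{t+1} | ...] = (0.405) * (5) + (0.317) * (-8) + (-0.128) * (3)
                   = -0.8950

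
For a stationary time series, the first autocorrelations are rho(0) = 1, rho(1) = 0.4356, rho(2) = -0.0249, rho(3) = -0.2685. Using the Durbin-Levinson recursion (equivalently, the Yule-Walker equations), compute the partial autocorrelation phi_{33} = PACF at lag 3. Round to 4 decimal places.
\phi_{33} = -0.1850

The PACF at lag k is phi_{kk}, the last component of the solution
to the Yule-Walker system G_k phi = r_k where
  (G_k)_{ij} = rho(|i - j|), (r_k)_i = rho(i), i,j = 1..k.
Equivalently, Durbin-Levinson gives phi_{kk} iteratively:
  phi_{11} = rho(1)
  phi_{kk} = [rho(k) - sum_{j=1..k-1} phi_{k-1,j} rho(k-j)]
            / [1 - sum_{j=1..k-1} phi_{k-1,j} rho(j)],
  phi_{k,j} = phi_{k-1,j} - phi_{kk} phi_{k-1,k-j},  j = 1..k-1.
Step k = 1:
  phi_11 = rho(1) = 0.4356.
Step k = 2:
  phi_22 = [rho(2) - phi_11 rho(1)] / [1 - phi_11 rho(1)] = [-0.0249 - (0.4356)(0.4356)] / [1 - (0.4356)(0.4356)]
         = -0.21464736 / 0.81025264 = -0.264914.
  Update: phi_21 = phi_11 - phi_22 phi_11 = 0.4356 - (-0.264914)(0.4356) = 0.550997.
Step k = 3:
  phi_33 = [rho(3) - phi_21 rho(2) - phi_22 rho(1)] / [1 - phi_21 rho(1) - phi_22 rho(2)]
    numerator   = -0.2685 - (0.550997)(-0.0249) - (-0.264914)(0.4356) = -0.1393836
    denominator = 1 - (0.550997)(0.4356) - (-0.264914)(-0.0249) = 0.75338952
  phi_33 = -0.1393836 / 0.75338952 = -0.185.
Therefore phi_{33} = -0.1850.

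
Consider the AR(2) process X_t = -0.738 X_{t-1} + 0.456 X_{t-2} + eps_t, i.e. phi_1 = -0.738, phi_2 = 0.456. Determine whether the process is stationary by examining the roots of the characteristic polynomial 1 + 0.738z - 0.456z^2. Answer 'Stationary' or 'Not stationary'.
\text{Not stationary}

The AR(p) characteristic polynomial is P(z) = 1 + 0.738z - 0.456z^2.
Stationarity requires all roots to lie outside the unit circle, i.e. |z| > 1 for every root.
Set 1 + (0.738) z + (-0.456) z^2 = 0, i.e. a z^2 + b z + c = 0 with a = -0.456, b = 0.738, c = 1.
Discriminant D = b^2 - 4ac = (0.738)^2 - 4*(-0.456)*1 = 0.544644 - (-1.824) = 2.368644.
D >= 0, so the roots are real: z = (-b +/- sqrt(D)) / (2a) = (-0.738 +/- 1.53904) / (-0.912).
  z_1 = (-0.738 + 1.53904) / (-0.912) = -0.8783,   |z_1| = 0.8783.
  z_2 = (-0.738 - 1.53904) / (-0.912) = 2.4968,   |z_2| = 2.4968.
Moduli of all roots: 0.8783, 2.4968.
All moduli strictly greater than 1? No.
Verdict: Not stationary.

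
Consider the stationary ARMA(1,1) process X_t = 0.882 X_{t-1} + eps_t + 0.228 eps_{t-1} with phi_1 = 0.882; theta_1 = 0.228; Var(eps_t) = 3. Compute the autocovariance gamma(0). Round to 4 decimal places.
\gamma(0) = 19.6443

Multiply the model equation by X_{t-k} and take expectations. With theta_0 = psi_0 = 1 and psi_j the MA(infinity) weights, this gives
  gamma(k) - sum_i phi_i gamma(k-i) = c_k,
  c_k = sigma^2 * sum_{j=k..q} theta_j psi_{j-k}   (c_k = 0 for k > q),
using gamma(-m) = gamma(m).
psi-weights needed (psi_j = theta_j + sum_i phi_i psi_{j-i}):
  psi_1 = theta_1 + phi_1 = 0.228 + (0.882) = 1.11
Right-hand sides:
  c_0 = sigma^2 (1 + theta_1 psi_1) = 3 * (1 + (0.228)(1.11)) = 3 * 1.25308 = 3.75924
  c_1 = sigma^2 theta_1 = 3 * (0.228) = 0.684
  c_2 = 0
Equations for k = 0 and k = 1 (AR order 1):
  gamma(0) = phi_1 gamma(1) + c_0
  gamma(1) = phi_1 gamma(0) + c_1
Substituting the second into the first: gamma(0) (1 - phi_1^2) = c_0 + phi_1 c_1, so
  gamma(0) = (c_0 + phi_1 c_1) / (1 - phi_1^2) = (3.75924 + (0.882)(0.684)) / (1 - (0.882)^2) = 4.362528 / 0.222076 = 19.644302.
Therefore gamma(0) = 19.6443 (to 4 decimal places).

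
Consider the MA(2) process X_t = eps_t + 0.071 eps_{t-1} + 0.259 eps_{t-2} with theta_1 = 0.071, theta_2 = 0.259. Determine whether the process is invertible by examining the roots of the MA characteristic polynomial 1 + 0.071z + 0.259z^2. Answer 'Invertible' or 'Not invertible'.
\text{Invertible}

The MA(q) characteristic polynomial is P(z) = 1 + 0.071z + 0.259z^2.
Invertibility requires all roots to lie outside the unit circle, i.e. |z| > 1 for every root.
Set 1 + (0.071) z + (0.259) z^2 = 0, i.e. a z^2 + b z + c = 0 with a = 0.259, b = 0.071, c = 1.
Discriminant D = b^2 - 4ac = (0.071)^2 - 4*(0.259)*1 = 0.005041 - (1.036) = -1.030959.
D < 0, so the roots are the complex-conjugate pair z = (-b +/- i sqrt(-D)) / (2a) = -0.1371 +/- 1.9602i.
For a conjugate pair |z|^2 = z * conj(z) = (product of roots) = c/a = 1/(0.259) = 3.861004, so |z| = sqrt(3.861004) = 1.9649 for both roots.
Moduli of all roots: 1.9649, 1.9649.
All moduli strictly greater than 1? Yes.
Verdict: Invertible.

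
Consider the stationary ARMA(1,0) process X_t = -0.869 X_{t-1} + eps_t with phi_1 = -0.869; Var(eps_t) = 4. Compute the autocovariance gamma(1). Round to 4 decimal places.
\gamma(1) = -14.1971

Multiply the model equation by X_{t-k} and take expectations. With theta_0 = psi_0 = 1 and psi_j the MA(infinity) weights, this gives
  gamma(k) - sum_i phi_i gamma(k-i) = c_k,
  c_k = sigma^2 * sum_{j=k..q} theta_j psi_{j-k}   (c_k = 0 for k > q),
using gamma(-m) = gamma(m).
Pure AR (q = 0): c_0 = sigma^2 = 4, c_k = 0 for k >= 1.
Equations for k = 0 and k = 1 (AR order 1):
  gamma(0) = phi_1 gamma(1) + c_0
  gamma(1) = phi_1 gamma(0) + c_1
Substituting the second into the first: gamma(0) (1 - phi_1^2) = c_0 + phi_1 c_1, so
  gamma(0) = c_0 / (1 - phi_1^2) = 4 / (1 - (-0.869)^2) = 4 / 0.244839 = 16.337267.
  gamma(1) = phi_1 gamma(0) = (-0.869)(16.337267) = -14.197085.
Therefore gamma(1) = -14.1971 (to 4 decimal places).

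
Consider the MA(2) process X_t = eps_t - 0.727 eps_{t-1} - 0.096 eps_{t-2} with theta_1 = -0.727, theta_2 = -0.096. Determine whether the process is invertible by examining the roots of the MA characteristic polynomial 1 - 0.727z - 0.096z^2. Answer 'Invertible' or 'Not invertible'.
\text{Invertible}

The MA(q) characteristic polynomial is P(z) = 1 - 0.727z - 0.096z^2.
Invertibility requires all roots to lie outside the unit circle, i.e. |z| > 1 for every root.
Set 1 + (-0.727) z + (-0.096) z^2 = 0, i.e. a z^2 + b z + c = 0 with a = -0.096, b = -0.727, c = 1.
Discriminant D = b^2 - 4ac = (-0.727)^2 - 4*(-0.096)*1 = 0.528529 - (-0.384) = 0.912529.
D >= 0, so the roots are real: z = (-b +/- sqrt(D)) / (2a) = (0.727 +/- 0.955264) / (-0.192).
  z_1 = (0.727 + 0.955264) / (-0.192) = -8.7618,   |z_1| = 8.7618.
  z_2 = (0.727 - 0.955264) / (-0.192) = 1.1889,   |z_2| = 1.1889.
Moduli of all roots: 8.7618, 1.1889.
All moduli strictly greater than 1? Yes.
Verdict: Invertible.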